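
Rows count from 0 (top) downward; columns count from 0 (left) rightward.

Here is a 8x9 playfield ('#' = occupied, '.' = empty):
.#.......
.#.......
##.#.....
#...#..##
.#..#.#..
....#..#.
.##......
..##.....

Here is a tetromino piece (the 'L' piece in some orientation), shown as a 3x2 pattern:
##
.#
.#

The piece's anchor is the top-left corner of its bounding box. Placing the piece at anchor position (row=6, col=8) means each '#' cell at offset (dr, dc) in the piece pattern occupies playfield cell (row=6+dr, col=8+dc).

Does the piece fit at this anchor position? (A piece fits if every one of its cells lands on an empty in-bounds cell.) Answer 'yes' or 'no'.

Check each piece cell at anchor (6, 8):
  offset (0,0) -> (6,8): empty -> OK
  offset (0,1) -> (6,9): out of bounds -> FAIL
  offset (1,1) -> (7,9): out of bounds -> FAIL
  offset (2,1) -> (8,9): out of bounds -> FAIL
All cells valid: no

Answer: no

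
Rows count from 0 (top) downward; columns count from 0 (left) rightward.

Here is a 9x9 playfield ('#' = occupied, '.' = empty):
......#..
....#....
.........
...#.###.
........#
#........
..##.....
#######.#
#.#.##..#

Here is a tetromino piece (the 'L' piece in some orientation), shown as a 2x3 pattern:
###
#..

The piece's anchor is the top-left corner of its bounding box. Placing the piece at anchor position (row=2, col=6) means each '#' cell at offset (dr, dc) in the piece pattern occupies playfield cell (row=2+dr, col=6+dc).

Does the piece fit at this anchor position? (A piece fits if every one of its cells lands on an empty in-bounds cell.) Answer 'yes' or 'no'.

Answer: no

Derivation:
Check each piece cell at anchor (2, 6):
  offset (0,0) -> (2,6): empty -> OK
  offset (0,1) -> (2,7): empty -> OK
  offset (0,2) -> (2,8): empty -> OK
  offset (1,0) -> (3,6): occupied ('#') -> FAIL
All cells valid: no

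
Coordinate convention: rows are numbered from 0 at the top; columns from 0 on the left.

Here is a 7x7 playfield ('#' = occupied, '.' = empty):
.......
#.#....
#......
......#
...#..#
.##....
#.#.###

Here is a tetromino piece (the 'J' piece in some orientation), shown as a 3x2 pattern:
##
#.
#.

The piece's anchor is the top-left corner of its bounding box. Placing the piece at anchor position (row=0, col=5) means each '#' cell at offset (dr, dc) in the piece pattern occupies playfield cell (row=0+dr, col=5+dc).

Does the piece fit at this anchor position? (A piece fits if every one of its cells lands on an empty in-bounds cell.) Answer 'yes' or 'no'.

Check each piece cell at anchor (0, 5):
  offset (0,0) -> (0,5): empty -> OK
  offset (0,1) -> (0,6): empty -> OK
  offset (1,0) -> (1,5): empty -> OK
  offset (2,0) -> (2,5): empty -> OK
All cells valid: yes

Answer: yes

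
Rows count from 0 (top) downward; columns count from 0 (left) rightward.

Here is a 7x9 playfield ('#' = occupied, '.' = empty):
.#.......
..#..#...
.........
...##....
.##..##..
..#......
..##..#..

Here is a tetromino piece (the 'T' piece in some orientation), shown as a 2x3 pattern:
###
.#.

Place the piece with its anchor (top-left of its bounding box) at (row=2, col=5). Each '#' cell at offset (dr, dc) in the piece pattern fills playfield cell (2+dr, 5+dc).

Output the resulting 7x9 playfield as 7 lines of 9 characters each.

Answer: .#.......
..#..#...
.....###.
...##.#..
.##..##..
..#......
..##..#..

Derivation:
Fill (2+0,5+0) = (2,5)
Fill (2+0,5+1) = (2,6)
Fill (2+0,5+2) = (2,7)
Fill (2+1,5+1) = (3,6)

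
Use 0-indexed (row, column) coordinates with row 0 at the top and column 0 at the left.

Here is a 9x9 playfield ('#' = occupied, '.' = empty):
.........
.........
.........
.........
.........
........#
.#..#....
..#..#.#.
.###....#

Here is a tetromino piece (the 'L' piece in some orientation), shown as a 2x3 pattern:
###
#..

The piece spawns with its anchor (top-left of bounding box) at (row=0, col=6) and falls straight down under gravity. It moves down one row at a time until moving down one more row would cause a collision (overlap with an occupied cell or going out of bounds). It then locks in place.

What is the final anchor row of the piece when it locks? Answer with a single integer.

Spawn at (row=0, col=6). Try each row:
  row 0: fits
  row 1: fits
  row 2: fits
  row 3: fits
  row 4: fits
  row 5: blocked -> lock at row 4

Answer: 4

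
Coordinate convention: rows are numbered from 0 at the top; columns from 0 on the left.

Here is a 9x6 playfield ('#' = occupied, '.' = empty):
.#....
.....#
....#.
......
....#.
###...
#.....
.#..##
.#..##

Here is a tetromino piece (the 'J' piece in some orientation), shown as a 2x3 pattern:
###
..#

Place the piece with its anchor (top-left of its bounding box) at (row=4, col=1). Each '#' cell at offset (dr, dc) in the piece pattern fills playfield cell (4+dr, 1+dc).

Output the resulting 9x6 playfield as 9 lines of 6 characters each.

Answer: .#....
.....#
....#.
......
.####.
####..
#.....
.#..##
.#..##

Derivation:
Fill (4+0,1+0) = (4,1)
Fill (4+0,1+1) = (4,2)
Fill (4+0,1+2) = (4,3)
Fill (4+1,1+2) = (5,3)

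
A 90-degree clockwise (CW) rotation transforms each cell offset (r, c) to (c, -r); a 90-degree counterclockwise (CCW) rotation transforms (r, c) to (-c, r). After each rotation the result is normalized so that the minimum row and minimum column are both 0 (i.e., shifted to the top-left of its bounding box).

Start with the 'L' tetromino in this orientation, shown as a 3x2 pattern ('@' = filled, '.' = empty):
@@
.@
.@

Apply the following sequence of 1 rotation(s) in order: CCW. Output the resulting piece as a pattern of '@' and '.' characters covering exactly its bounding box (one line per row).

Start:
@@
.@
.@
After rotation 1 (CCW):
@@@
@..

Answer: @@@
@..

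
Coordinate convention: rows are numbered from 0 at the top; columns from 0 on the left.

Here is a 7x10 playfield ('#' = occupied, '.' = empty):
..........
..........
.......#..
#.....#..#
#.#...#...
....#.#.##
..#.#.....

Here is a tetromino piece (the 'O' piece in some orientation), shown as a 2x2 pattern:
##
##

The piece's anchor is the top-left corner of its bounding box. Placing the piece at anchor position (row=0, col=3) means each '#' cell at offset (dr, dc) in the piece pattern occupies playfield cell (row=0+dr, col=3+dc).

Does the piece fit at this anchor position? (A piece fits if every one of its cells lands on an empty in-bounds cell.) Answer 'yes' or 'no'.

Check each piece cell at anchor (0, 3):
  offset (0,0) -> (0,3): empty -> OK
  offset (0,1) -> (0,4): empty -> OK
  offset (1,0) -> (1,3): empty -> OK
  offset (1,1) -> (1,4): empty -> OK
All cells valid: yes

Answer: yes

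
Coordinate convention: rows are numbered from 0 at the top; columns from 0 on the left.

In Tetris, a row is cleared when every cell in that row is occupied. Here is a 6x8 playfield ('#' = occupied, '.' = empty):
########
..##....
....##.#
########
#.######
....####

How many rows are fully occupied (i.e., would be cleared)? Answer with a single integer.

Answer: 2

Derivation:
Check each row:
  row 0: 0 empty cells -> FULL (clear)
  row 1: 6 empty cells -> not full
  row 2: 5 empty cells -> not full
  row 3: 0 empty cells -> FULL (clear)
  row 4: 1 empty cell -> not full
  row 5: 4 empty cells -> not full
Total rows cleared: 2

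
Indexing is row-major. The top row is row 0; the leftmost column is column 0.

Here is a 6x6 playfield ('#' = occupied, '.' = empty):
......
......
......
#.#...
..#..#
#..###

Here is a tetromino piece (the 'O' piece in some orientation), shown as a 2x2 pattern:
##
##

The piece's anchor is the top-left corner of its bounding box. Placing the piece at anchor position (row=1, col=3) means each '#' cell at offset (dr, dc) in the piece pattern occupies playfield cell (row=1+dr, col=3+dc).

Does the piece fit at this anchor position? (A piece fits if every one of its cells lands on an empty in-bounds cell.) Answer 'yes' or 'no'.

Answer: yes

Derivation:
Check each piece cell at anchor (1, 3):
  offset (0,0) -> (1,3): empty -> OK
  offset (0,1) -> (1,4): empty -> OK
  offset (1,0) -> (2,3): empty -> OK
  offset (1,1) -> (2,4): empty -> OK
All cells valid: yes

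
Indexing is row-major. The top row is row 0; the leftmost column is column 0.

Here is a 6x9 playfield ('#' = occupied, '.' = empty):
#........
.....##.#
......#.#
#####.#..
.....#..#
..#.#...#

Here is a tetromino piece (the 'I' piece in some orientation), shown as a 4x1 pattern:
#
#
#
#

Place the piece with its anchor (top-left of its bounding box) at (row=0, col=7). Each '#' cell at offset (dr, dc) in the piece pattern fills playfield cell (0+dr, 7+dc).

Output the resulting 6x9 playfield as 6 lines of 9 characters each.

Answer: #......#.
.....####
......###
#####.##.
.....#..#
..#.#...#

Derivation:
Fill (0+0,7+0) = (0,7)
Fill (0+1,7+0) = (1,7)
Fill (0+2,7+0) = (2,7)
Fill (0+3,7+0) = (3,7)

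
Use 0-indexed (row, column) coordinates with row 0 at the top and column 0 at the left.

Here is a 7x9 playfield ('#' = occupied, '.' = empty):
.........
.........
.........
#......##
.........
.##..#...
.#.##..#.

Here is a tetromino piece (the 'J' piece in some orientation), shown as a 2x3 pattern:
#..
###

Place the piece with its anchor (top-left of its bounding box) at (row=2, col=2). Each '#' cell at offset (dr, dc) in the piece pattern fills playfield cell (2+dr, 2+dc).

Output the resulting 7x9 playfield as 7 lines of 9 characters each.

Answer: .........
.........
..#......
#.###..##
.........
.##..#...
.#.##..#.

Derivation:
Fill (2+0,2+0) = (2,2)
Fill (2+1,2+0) = (3,2)
Fill (2+1,2+1) = (3,3)
Fill (2+1,2+2) = (3,4)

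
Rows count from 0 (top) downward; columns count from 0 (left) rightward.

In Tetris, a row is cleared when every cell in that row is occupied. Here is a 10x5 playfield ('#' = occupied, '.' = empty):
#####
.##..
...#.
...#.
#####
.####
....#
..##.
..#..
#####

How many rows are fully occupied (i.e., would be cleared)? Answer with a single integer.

Check each row:
  row 0: 0 empty cells -> FULL (clear)
  row 1: 3 empty cells -> not full
  row 2: 4 empty cells -> not full
  row 3: 4 empty cells -> not full
  row 4: 0 empty cells -> FULL (clear)
  row 5: 1 empty cell -> not full
  row 6: 4 empty cells -> not full
  row 7: 3 empty cells -> not full
  row 8: 4 empty cells -> not full
  row 9: 0 empty cells -> FULL (clear)
Total rows cleared: 3

Answer: 3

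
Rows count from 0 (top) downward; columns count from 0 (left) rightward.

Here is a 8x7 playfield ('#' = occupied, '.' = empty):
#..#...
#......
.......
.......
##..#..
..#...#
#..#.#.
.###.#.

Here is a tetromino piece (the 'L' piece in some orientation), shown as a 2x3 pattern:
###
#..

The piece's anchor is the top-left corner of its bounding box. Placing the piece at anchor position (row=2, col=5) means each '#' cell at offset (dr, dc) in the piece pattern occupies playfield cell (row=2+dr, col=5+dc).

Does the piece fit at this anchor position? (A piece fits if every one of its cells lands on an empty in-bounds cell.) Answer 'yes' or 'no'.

Answer: no

Derivation:
Check each piece cell at anchor (2, 5):
  offset (0,0) -> (2,5): empty -> OK
  offset (0,1) -> (2,6): empty -> OK
  offset (0,2) -> (2,7): out of bounds -> FAIL
  offset (1,0) -> (3,5): empty -> OK
All cells valid: no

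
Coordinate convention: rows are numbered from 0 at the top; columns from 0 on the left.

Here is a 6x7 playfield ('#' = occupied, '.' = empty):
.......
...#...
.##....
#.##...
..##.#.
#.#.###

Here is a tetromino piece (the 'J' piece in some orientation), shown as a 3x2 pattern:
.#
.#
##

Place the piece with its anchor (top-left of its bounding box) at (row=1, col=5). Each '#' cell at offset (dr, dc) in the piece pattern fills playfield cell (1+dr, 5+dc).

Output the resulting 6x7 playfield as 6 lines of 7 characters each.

Fill (1+0,5+1) = (1,6)
Fill (1+1,5+1) = (2,6)
Fill (1+2,5+0) = (3,5)
Fill (1+2,5+1) = (3,6)

Answer: .......
...#..#
.##...#
#.##.##
..##.#.
#.#.###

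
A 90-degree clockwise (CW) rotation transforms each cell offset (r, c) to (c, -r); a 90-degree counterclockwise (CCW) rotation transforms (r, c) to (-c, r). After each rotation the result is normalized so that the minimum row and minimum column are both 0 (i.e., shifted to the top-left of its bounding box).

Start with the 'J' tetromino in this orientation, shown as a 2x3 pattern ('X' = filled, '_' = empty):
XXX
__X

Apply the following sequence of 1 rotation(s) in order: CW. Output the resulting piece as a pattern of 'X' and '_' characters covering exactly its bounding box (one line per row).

Start:
XXX
__X
After rotation 1 (CW):
_X
_X
XX

Answer: _X
_X
XX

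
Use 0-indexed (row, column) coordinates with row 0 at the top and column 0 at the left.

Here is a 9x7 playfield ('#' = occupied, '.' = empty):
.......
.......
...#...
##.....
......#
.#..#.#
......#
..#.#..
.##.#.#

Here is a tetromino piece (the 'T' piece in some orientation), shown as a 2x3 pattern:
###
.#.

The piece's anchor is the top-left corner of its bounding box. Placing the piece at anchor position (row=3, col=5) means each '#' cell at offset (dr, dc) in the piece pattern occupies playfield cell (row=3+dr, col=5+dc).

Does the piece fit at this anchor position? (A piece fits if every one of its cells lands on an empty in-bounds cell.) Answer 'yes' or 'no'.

Answer: no

Derivation:
Check each piece cell at anchor (3, 5):
  offset (0,0) -> (3,5): empty -> OK
  offset (0,1) -> (3,6): empty -> OK
  offset (0,2) -> (3,7): out of bounds -> FAIL
  offset (1,1) -> (4,6): occupied ('#') -> FAIL
All cells valid: no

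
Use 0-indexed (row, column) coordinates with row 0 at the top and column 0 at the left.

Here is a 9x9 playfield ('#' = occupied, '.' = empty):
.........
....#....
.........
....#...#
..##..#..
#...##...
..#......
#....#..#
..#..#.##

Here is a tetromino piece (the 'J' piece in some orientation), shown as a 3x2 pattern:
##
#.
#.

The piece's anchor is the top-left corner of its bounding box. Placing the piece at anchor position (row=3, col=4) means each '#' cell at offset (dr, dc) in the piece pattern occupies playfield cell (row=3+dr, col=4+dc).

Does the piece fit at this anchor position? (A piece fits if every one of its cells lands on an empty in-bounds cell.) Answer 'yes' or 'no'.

Answer: no

Derivation:
Check each piece cell at anchor (3, 4):
  offset (0,0) -> (3,4): occupied ('#') -> FAIL
  offset (0,1) -> (3,5): empty -> OK
  offset (1,0) -> (4,4): empty -> OK
  offset (2,0) -> (5,4): occupied ('#') -> FAIL
All cells valid: no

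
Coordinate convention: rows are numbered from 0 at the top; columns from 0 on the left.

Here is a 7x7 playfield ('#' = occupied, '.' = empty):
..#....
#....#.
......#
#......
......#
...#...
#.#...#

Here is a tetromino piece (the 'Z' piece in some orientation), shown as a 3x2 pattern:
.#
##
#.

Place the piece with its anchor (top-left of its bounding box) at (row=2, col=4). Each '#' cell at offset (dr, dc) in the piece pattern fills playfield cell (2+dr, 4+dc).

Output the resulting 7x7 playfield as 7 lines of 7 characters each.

Answer: ..#....
#....#.
.....##
#...##.
....#.#
...#...
#.#...#

Derivation:
Fill (2+0,4+1) = (2,5)
Fill (2+1,4+0) = (3,4)
Fill (2+1,4+1) = (3,5)
Fill (2+2,4+0) = (4,4)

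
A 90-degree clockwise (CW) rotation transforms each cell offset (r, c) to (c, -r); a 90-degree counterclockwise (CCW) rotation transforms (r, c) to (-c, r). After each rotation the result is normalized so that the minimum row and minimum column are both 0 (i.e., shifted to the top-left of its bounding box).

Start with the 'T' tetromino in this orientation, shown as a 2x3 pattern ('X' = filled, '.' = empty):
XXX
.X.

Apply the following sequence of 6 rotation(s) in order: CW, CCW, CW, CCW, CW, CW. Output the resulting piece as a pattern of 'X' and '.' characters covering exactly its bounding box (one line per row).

Start:
XXX
.X.
After rotation 1 (CW):
.X
XX
.X
After rotation 2 (CCW):
XXX
.X.
After rotation 3 (CW):
.X
XX
.X
After rotation 4 (CCW):
XXX
.X.
After rotation 5 (CW):
.X
XX
.X
After rotation 6 (CW):
.X.
XXX

Answer: .X.
XXX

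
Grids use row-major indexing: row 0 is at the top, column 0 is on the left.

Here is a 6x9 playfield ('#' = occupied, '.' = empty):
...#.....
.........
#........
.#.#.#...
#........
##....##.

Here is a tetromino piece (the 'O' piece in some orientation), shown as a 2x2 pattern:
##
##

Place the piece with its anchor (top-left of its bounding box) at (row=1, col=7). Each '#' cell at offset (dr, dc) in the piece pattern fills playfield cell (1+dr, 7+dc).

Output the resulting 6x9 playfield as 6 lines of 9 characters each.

Answer: ...#.....
.......##
#......##
.#.#.#...
#........
##....##.

Derivation:
Fill (1+0,7+0) = (1,7)
Fill (1+0,7+1) = (1,8)
Fill (1+1,7+0) = (2,7)
Fill (1+1,7+1) = (2,8)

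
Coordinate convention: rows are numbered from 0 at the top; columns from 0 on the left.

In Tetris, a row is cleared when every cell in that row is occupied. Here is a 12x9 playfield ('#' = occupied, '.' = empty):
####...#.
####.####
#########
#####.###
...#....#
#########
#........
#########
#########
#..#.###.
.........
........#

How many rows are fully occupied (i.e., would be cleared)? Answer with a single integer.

Answer: 4

Derivation:
Check each row:
  row 0: 4 empty cells -> not full
  row 1: 1 empty cell -> not full
  row 2: 0 empty cells -> FULL (clear)
  row 3: 1 empty cell -> not full
  row 4: 7 empty cells -> not full
  row 5: 0 empty cells -> FULL (clear)
  row 6: 8 empty cells -> not full
  row 7: 0 empty cells -> FULL (clear)
  row 8: 0 empty cells -> FULL (clear)
  row 9: 4 empty cells -> not full
  row 10: 9 empty cells -> not full
  row 11: 8 empty cells -> not full
Total rows cleared: 4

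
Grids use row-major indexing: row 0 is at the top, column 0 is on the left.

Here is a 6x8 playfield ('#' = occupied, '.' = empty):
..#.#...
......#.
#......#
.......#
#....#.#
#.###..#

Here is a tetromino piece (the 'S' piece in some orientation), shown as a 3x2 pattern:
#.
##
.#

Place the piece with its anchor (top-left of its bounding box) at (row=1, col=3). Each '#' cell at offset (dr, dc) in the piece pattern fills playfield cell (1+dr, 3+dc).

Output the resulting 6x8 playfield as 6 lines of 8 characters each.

Fill (1+0,3+0) = (1,3)
Fill (1+1,3+0) = (2,3)
Fill (1+1,3+1) = (2,4)
Fill (1+2,3+1) = (3,4)

Answer: ..#.#...
...#..#.
#..##..#
....#..#
#....#.#
#.###..#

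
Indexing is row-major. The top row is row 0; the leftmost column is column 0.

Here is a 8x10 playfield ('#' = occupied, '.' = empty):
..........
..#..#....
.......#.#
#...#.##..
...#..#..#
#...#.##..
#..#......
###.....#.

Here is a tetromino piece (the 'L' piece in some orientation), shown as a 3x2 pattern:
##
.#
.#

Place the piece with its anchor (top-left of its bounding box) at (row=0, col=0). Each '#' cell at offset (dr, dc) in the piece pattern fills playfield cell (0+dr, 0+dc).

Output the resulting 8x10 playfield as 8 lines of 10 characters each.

Answer: ##........
.##..#....
.#.....#.#
#...#.##..
...#..#..#
#...#.##..
#..#......
###.....#.

Derivation:
Fill (0+0,0+0) = (0,0)
Fill (0+0,0+1) = (0,1)
Fill (0+1,0+1) = (1,1)
Fill (0+2,0+1) = (2,1)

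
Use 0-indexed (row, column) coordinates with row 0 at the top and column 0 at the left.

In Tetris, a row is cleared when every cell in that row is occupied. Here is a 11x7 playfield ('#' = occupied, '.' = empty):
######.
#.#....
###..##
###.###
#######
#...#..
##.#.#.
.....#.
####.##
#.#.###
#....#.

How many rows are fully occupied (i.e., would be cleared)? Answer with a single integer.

Check each row:
  row 0: 1 empty cell -> not full
  row 1: 5 empty cells -> not full
  row 2: 2 empty cells -> not full
  row 3: 1 empty cell -> not full
  row 4: 0 empty cells -> FULL (clear)
  row 5: 5 empty cells -> not full
  row 6: 3 empty cells -> not full
  row 7: 6 empty cells -> not full
  row 8: 1 empty cell -> not full
  row 9: 2 empty cells -> not full
  row 10: 5 empty cells -> not full
Total rows cleared: 1

Answer: 1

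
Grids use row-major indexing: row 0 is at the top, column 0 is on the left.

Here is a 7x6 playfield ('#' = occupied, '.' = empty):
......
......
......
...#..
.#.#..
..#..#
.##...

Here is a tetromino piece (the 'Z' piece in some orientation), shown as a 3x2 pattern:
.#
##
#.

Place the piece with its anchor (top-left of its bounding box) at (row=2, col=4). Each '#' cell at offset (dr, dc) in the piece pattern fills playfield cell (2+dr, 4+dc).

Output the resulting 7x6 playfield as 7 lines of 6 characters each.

Answer: ......
......
.....#
...###
.#.##.
..#..#
.##...

Derivation:
Fill (2+0,4+1) = (2,5)
Fill (2+1,4+0) = (3,4)
Fill (2+1,4+1) = (3,5)
Fill (2+2,4+0) = (4,4)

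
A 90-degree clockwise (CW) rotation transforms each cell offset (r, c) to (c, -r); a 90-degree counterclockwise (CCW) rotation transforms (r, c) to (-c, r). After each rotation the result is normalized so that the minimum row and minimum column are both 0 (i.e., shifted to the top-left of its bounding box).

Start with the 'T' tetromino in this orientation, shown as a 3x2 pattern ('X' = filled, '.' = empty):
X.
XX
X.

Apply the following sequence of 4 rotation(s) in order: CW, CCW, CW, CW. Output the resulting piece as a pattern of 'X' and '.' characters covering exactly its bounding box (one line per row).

Answer: .X
XX
.X

Derivation:
Start:
X.
XX
X.
After rotation 1 (CW):
XXX
.X.
After rotation 2 (CCW):
X.
XX
X.
After rotation 3 (CW):
XXX
.X.
After rotation 4 (CW):
.X
XX
.X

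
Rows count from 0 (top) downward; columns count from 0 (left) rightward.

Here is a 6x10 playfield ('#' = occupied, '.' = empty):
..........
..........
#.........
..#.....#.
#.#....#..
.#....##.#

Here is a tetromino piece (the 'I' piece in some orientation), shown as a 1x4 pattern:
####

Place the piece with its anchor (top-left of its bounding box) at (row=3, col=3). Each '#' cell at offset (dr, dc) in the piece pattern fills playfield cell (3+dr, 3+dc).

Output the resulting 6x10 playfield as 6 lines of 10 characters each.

Fill (3+0,3+0) = (3,3)
Fill (3+0,3+1) = (3,4)
Fill (3+0,3+2) = (3,5)
Fill (3+0,3+3) = (3,6)

Answer: ..........
..........
#.........
..#####.#.
#.#....#..
.#....##.#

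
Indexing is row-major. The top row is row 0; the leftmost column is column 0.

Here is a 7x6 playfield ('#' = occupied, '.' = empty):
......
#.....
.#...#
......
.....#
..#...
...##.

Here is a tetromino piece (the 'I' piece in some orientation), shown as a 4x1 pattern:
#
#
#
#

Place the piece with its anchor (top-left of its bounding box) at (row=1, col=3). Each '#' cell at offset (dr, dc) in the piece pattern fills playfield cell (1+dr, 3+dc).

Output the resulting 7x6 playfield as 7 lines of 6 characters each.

Fill (1+0,3+0) = (1,3)
Fill (1+1,3+0) = (2,3)
Fill (1+2,3+0) = (3,3)
Fill (1+3,3+0) = (4,3)

Answer: ......
#..#..
.#.#.#
...#..
...#.#
..#...
...##.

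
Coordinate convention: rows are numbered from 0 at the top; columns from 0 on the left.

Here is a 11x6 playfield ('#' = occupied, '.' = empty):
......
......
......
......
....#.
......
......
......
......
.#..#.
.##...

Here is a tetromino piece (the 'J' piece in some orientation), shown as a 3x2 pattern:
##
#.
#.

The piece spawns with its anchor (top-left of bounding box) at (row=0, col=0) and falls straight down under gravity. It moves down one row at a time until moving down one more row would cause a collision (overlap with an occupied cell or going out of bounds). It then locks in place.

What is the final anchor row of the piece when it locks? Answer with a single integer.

Answer: 8

Derivation:
Spawn at (row=0, col=0). Try each row:
  row 0: fits
  row 1: fits
  row 2: fits
  row 3: fits
  row 4: fits
  row 5: fits
  row 6: fits
  row 7: fits
  row 8: fits
  row 9: blocked -> lock at row 8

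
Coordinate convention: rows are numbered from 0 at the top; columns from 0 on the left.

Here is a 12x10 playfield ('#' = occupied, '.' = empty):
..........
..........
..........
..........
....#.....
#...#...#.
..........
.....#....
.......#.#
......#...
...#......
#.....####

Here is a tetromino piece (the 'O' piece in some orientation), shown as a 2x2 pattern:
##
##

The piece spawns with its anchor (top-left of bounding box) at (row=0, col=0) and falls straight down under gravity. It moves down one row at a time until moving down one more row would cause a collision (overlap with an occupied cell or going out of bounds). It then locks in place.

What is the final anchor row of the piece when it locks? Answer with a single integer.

Answer: 3

Derivation:
Spawn at (row=0, col=0). Try each row:
  row 0: fits
  row 1: fits
  row 2: fits
  row 3: fits
  row 4: blocked -> lock at row 3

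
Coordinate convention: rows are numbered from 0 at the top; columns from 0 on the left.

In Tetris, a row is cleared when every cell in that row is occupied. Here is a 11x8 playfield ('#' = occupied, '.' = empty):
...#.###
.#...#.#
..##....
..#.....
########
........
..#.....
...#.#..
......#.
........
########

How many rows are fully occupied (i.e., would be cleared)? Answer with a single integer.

Check each row:
  row 0: 4 empty cells -> not full
  row 1: 5 empty cells -> not full
  row 2: 6 empty cells -> not full
  row 3: 7 empty cells -> not full
  row 4: 0 empty cells -> FULL (clear)
  row 5: 8 empty cells -> not full
  row 6: 7 empty cells -> not full
  row 7: 6 empty cells -> not full
  row 8: 7 empty cells -> not full
  row 9: 8 empty cells -> not full
  row 10: 0 empty cells -> FULL (clear)
Total rows cleared: 2

Answer: 2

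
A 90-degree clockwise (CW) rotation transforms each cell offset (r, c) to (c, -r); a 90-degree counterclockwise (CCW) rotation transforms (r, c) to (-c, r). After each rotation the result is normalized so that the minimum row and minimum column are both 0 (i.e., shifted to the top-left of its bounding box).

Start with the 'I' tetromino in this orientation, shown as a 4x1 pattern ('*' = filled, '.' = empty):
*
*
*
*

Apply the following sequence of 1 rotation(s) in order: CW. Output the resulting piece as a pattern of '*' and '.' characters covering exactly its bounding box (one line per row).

Answer: ****

Derivation:
Start:
*
*
*
*
After rotation 1 (CW):
****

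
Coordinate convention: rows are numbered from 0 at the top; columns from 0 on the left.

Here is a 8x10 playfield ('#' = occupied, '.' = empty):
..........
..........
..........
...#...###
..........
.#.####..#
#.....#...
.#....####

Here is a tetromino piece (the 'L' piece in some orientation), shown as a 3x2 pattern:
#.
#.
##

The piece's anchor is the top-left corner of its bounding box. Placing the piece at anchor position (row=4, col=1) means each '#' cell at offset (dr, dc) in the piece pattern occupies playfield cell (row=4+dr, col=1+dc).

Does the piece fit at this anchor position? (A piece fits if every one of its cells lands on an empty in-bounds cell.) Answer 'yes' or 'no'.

Answer: no

Derivation:
Check each piece cell at anchor (4, 1):
  offset (0,0) -> (4,1): empty -> OK
  offset (1,0) -> (5,1): occupied ('#') -> FAIL
  offset (2,0) -> (6,1): empty -> OK
  offset (2,1) -> (6,2): empty -> OK
All cells valid: no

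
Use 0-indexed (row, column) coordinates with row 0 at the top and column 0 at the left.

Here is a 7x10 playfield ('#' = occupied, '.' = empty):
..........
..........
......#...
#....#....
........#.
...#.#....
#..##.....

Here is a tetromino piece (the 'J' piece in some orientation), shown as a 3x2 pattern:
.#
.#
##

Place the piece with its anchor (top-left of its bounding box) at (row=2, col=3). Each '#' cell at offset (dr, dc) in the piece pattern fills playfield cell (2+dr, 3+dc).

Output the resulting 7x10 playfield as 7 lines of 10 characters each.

Fill (2+0,3+1) = (2,4)
Fill (2+1,3+1) = (3,4)
Fill (2+2,3+0) = (4,3)
Fill (2+2,3+1) = (4,4)

Answer: ..........
..........
....#.#...
#...##....
...##...#.
...#.#....
#..##.....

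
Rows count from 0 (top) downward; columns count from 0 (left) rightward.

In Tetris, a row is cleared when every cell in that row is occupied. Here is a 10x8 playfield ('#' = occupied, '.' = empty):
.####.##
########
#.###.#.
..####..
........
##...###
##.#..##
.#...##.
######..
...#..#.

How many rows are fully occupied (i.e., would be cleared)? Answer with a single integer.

Answer: 1

Derivation:
Check each row:
  row 0: 2 empty cells -> not full
  row 1: 0 empty cells -> FULL (clear)
  row 2: 3 empty cells -> not full
  row 3: 4 empty cells -> not full
  row 4: 8 empty cells -> not full
  row 5: 3 empty cells -> not full
  row 6: 3 empty cells -> not full
  row 7: 5 empty cells -> not full
  row 8: 2 empty cells -> not full
  row 9: 6 empty cells -> not full
Total rows cleared: 1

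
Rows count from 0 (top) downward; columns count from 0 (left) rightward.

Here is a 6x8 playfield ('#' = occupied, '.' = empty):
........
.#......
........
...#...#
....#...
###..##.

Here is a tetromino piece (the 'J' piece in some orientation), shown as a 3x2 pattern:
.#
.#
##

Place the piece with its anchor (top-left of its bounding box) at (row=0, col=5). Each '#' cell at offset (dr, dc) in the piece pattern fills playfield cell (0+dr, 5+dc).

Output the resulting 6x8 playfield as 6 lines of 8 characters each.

Fill (0+0,5+1) = (0,6)
Fill (0+1,5+1) = (1,6)
Fill (0+2,5+0) = (2,5)
Fill (0+2,5+1) = (2,6)

Answer: ......#.
.#....#.
.....##.
...#...#
....#...
###..##.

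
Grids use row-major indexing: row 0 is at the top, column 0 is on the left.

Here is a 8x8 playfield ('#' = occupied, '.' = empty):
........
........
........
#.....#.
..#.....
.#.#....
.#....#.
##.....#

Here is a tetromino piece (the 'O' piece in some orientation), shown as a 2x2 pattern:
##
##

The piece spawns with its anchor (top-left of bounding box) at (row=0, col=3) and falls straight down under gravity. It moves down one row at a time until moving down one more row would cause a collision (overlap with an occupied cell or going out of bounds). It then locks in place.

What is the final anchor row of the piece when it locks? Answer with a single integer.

Spawn at (row=0, col=3). Try each row:
  row 0: fits
  row 1: fits
  row 2: fits
  row 3: fits
  row 4: blocked -> lock at row 3

Answer: 3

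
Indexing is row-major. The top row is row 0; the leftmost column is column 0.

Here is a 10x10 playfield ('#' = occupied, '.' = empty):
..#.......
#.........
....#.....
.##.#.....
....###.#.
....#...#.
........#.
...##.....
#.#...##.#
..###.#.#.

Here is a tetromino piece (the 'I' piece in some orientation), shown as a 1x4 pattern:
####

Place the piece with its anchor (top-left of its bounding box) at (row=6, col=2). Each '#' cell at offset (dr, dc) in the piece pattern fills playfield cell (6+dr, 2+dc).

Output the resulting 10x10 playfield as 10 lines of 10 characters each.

Fill (6+0,2+0) = (6,2)
Fill (6+0,2+1) = (6,3)
Fill (6+0,2+2) = (6,4)
Fill (6+0,2+3) = (6,5)

Answer: ..#.......
#.........
....#.....
.##.#.....
....###.#.
....#...#.
..####..#.
...##.....
#.#...##.#
..###.#.#.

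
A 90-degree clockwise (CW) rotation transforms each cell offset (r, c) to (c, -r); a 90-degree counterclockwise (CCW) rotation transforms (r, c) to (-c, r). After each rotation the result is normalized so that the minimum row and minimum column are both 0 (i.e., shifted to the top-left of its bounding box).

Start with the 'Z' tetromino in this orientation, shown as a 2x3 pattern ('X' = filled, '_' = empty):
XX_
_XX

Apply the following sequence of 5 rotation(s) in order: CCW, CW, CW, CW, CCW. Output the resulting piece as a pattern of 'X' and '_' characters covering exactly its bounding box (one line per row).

Answer: _X
XX
X_

Derivation:
Start:
XX_
_XX
After rotation 1 (CCW):
_X
XX
X_
After rotation 2 (CW):
XX_
_XX
After rotation 3 (CW):
_X
XX
X_
After rotation 4 (CW):
XX_
_XX
After rotation 5 (CCW):
_X
XX
X_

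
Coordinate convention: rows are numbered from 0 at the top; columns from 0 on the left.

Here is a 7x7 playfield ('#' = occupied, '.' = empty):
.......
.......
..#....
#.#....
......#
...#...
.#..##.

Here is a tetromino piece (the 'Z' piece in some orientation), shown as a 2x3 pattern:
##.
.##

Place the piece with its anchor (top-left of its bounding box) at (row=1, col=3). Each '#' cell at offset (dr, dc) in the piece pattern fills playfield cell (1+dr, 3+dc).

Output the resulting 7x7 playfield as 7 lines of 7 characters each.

Answer: .......
...##..
..#.##.
#.#....
......#
...#...
.#..##.

Derivation:
Fill (1+0,3+0) = (1,3)
Fill (1+0,3+1) = (1,4)
Fill (1+1,3+1) = (2,4)
Fill (1+1,3+2) = (2,5)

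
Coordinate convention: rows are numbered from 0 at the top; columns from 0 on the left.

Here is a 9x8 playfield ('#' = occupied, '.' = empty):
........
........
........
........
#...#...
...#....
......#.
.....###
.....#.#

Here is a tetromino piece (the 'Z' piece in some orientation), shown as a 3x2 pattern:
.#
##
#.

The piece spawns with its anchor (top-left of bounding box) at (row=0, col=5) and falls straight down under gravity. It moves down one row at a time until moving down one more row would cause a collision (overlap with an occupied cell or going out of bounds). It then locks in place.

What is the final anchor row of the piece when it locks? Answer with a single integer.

Spawn at (row=0, col=5). Try each row:
  row 0: fits
  row 1: fits
  row 2: fits
  row 3: fits
  row 4: fits
  row 5: blocked -> lock at row 4

Answer: 4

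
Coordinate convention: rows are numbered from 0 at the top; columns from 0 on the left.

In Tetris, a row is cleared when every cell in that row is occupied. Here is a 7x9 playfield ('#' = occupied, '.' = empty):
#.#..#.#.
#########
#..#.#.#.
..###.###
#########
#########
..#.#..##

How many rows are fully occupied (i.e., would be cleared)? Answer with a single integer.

Check each row:
  row 0: 5 empty cells -> not full
  row 1: 0 empty cells -> FULL (clear)
  row 2: 5 empty cells -> not full
  row 3: 3 empty cells -> not full
  row 4: 0 empty cells -> FULL (clear)
  row 5: 0 empty cells -> FULL (clear)
  row 6: 5 empty cells -> not full
Total rows cleared: 3

Answer: 3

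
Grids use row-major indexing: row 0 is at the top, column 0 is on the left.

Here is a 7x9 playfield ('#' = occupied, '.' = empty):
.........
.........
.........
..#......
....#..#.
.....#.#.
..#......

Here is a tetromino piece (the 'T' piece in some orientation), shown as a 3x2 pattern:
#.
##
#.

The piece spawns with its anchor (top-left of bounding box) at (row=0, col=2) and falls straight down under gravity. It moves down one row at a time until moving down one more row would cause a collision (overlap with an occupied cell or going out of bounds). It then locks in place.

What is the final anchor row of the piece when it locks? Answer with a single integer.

Answer: 0

Derivation:
Spawn at (row=0, col=2). Try each row:
  row 0: fits
  row 1: blocked -> lock at row 0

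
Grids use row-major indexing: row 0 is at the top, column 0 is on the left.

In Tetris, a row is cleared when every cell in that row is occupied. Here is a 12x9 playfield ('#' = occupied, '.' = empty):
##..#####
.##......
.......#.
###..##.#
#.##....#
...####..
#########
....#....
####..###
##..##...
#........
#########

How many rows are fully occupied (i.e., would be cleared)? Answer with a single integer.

Answer: 2

Derivation:
Check each row:
  row 0: 2 empty cells -> not full
  row 1: 7 empty cells -> not full
  row 2: 8 empty cells -> not full
  row 3: 3 empty cells -> not full
  row 4: 5 empty cells -> not full
  row 5: 5 empty cells -> not full
  row 6: 0 empty cells -> FULL (clear)
  row 7: 8 empty cells -> not full
  row 8: 2 empty cells -> not full
  row 9: 5 empty cells -> not full
  row 10: 8 empty cells -> not full
  row 11: 0 empty cells -> FULL (clear)
Total rows cleared: 2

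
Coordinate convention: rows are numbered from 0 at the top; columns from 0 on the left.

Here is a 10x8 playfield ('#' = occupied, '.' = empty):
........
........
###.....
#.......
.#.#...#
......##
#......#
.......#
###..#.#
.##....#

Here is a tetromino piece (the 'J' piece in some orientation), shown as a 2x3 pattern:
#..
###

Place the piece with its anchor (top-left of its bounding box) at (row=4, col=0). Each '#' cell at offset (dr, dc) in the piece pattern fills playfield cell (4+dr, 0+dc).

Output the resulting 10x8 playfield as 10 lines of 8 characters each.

Answer: ........
........
###.....
#.......
##.#...#
###...##
#......#
.......#
###..#.#
.##....#

Derivation:
Fill (4+0,0+0) = (4,0)
Fill (4+1,0+0) = (5,0)
Fill (4+1,0+1) = (5,1)
Fill (4+1,0+2) = (5,2)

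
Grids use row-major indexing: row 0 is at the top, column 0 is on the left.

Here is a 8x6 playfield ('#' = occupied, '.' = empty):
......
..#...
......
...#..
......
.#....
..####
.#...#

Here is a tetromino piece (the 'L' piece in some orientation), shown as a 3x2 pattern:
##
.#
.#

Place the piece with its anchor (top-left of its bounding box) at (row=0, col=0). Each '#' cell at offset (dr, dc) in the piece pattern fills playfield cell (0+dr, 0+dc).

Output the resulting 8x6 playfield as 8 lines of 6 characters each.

Answer: ##....
.##...
.#....
...#..
......
.#....
..####
.#...#

Derivation:
Fill (0+0,0+0) = (0,0)
Fill (0+0,0+1) = (0,1)
Fill (0+1,0+1) = (1,1)
Fill (0+2,0+1) = (2,1)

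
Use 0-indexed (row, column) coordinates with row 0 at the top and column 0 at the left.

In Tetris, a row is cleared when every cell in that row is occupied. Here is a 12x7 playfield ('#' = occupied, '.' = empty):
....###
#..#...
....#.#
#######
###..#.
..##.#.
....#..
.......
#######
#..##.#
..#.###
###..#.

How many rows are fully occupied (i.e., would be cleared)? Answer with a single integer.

Check each row:
  row 0: 4 empty cells -> not full
  row 1: 5 empty cells -> not full
  row 2: 5 empty cells -> not full
  row 3: 0 empty cells -> FULL (clear)
  row 4: 3 empty cells -> not full
  row 5: 4 empty cells -> not full
  row 6: 6 empty cells -> not full
  row 7: 7 empty cells -> not full
  row 8: 0 empty cells -> FULL (clear)
  row 9: 3 empty cells -> not full
  row 10: 3 empty cells -> not full
  row 11: 3 empty cells -> not full
Total rows cleared: 2

Answer: 2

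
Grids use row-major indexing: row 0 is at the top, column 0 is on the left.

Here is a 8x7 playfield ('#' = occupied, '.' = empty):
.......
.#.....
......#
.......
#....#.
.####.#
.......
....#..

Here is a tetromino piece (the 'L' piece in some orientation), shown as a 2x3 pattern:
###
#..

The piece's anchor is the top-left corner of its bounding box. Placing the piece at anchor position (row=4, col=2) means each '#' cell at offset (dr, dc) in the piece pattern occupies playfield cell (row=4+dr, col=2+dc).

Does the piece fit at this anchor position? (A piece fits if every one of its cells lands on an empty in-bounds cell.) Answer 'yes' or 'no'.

Answer: no

Derivation:
Check each piece cell at anchor (4, 2):
  offset (0,0) -> (4,2): empty -> OK
  offset (0,1) -> (4,3): empty -> OK
  offset (0,2) -> (4,4): empty -> OK
  offset (1,0) -> (5,2): occupied ('#') -> FAIL
All cells valid: no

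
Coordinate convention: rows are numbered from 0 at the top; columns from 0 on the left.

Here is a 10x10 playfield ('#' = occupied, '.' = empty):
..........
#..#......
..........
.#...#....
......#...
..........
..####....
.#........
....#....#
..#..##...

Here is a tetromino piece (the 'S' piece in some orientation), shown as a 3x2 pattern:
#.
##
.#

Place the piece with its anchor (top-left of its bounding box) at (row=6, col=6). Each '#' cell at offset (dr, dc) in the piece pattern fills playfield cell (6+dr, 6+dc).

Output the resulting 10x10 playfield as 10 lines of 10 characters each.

Answer: ..........
#..#......
..........
.#...#....
......#...
..........
..#####...
.#....##..
....#..#.#
..#..##...

Derivation:
Fill (6+0,6+0) = (6,6)
Fill (6+1,6+0) = (7,6)
Fill (6+1,6+1) = (7,7)
Fill (6+2,6+1) = (8,7)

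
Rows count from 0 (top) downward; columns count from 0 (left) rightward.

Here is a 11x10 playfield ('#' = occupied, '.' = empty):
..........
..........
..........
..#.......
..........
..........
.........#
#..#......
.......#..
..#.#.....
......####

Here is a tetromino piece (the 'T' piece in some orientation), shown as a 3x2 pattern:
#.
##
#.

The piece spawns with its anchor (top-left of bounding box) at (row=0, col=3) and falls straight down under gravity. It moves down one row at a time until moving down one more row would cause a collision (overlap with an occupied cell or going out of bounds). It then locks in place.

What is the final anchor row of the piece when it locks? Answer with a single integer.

Answer: 4

Derivation:
Spawn at (row=0, col=3). Try each row:
  row 0: fits
  row 1: fits
  row 2: fits
  row 3: fits
  row 4: fits
  row 5: blocked -> lock at row 4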